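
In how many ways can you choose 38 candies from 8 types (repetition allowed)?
C(38+8-1, 8-1) = C(45, 7) = 45379620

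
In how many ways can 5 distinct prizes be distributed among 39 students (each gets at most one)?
P(39,5) = 39!/(39-5)! = 69090840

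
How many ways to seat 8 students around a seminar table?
Circular: fix one position, arrange the rest. (8-1)! = 5040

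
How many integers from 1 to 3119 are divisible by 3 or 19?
⌊3119/3⌋ + ⌊3119/19⌋ - ⌊3119/57⌋ = 1039 + 164 - 54 = 1149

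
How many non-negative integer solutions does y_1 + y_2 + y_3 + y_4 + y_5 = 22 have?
C(22+5-1, 5-1) = C(26, 4) = 14950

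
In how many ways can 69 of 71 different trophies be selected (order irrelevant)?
C(71,69) = 71!/(69!×2!) = 2485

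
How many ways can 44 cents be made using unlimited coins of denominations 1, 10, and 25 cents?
Coefficient of x^44 in 1/(1-x^1) · 1/(1-x^10) · 1/(1-x^25). Case on j = number of 25-cent coins (j = 0..1); remainder r = 44 - 25j is made from {1,10} in ⌊r/10⌋+1 ways. r = 44, 19 → 5 + 2 = 7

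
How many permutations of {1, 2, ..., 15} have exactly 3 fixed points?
Choose the 3 fixed points C(15,3) = 455, derange the rest: !12 = Σ_{j=0}^{12} (-1)^j·12!/j! = 479001600 - 479001600 + 239500800 - 79833600 + 19958400 - 3991680 + 665280 - 95040 + 11880 - 1320 + 132 - 12 + 1 = 176214841. Product = 455 × 176214841 = 80177752655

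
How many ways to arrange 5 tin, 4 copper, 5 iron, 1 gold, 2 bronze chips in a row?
17! / (5! × 4! × 5! × 1! × 2!) = 514594080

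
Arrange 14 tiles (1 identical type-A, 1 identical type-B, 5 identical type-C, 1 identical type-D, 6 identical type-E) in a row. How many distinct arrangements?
14! / (1! × 1! × 5! × 1! × 6!) = 1009008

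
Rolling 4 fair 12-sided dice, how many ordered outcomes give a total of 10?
Coefficient of x^10 in (x + x² + ... + x^12)^4. By inclusion-exclusion on dice exceeding 12: Σ_j (-1)^j C(4,j)·C(10-1-12j, 3) = C(4,0)·C(9,3) = 1·84 = 84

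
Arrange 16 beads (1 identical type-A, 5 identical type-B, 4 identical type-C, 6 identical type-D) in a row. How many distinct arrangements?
16! / (1! × 5! × 4! × 6!) = 10090080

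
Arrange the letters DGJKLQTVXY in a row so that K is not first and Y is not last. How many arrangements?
By inclusion-exclusion: 10! - 2×(10-1)! + (10-2)! = 3628800 - 725760 + 40320 = 2943360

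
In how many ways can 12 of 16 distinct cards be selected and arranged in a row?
P(16,12) = 16!/(16-12)! = 871782912000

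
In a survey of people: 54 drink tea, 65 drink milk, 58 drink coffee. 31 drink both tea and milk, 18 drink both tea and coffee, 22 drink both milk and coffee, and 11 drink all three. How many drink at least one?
|A∪B∪C| = 54+65+58-31-18-22+11 = 117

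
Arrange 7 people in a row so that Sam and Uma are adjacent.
Treat as block: (7-1)! × 2! = 720 × 2 = 1440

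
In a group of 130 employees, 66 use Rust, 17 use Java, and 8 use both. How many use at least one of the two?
|A∪B| = |A| + |B| - |A∩B| = 66 + 17 - 8 = 75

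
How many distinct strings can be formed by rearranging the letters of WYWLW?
5! / (1! × 1! × 3!) = 20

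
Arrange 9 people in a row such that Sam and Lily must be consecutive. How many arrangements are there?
Treat the 2 as one block: (9-2+1)! × 2! = 40320 × 2 = 80640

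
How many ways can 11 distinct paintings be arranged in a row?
11! = 39916800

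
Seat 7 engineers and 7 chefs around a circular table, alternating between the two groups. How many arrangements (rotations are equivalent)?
Fix one of the engineers: (7-1)! ways for the remaining engineers, × 7! ways for the chefs = 720 × 5040 = 3628800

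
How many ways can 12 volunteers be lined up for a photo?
12! = 479001600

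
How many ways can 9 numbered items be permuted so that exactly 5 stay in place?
Choose the 5 fixed points C(9,5) = 126, derange the rest: !4 = Σ_{j=0}^{4} (-1)^j·4!/j! = 24 - 24 + 12 - 4 + 1 = 9. Product = 126 × 9 = 1134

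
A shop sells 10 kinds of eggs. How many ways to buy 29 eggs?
C(29+10-1, 10-1) = C(38, 9) = 163011640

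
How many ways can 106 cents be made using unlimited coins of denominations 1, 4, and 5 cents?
Coefficient of x^106 in 1/(1-x^1) · 1/(1-x^4) · 1/(1-x^5). Case on j = number of 5-cent coins (j = 0..21); remainder r = 106 - 5j is made from {1,4} in ⌊r/4⌋+1 ways. r = 106, 101, 96, 91, 86, 81, 76, 71, 66, 61, 56, 51, 46, 41, 36, 31, 26, 21, 16, 11, 6, 1 → 27 + 26 + 25 + 23 + 22 + 21 + 20 + 18 + 17 + 16 + 15 + 13 + 12 + 11 + 10 + 8 + 7 + 6 + 5 + 3 + 2 + 1 = 308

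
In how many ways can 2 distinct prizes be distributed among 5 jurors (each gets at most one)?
P(5,2) = 5!/(5-2)! = 20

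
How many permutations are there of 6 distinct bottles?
6! = 720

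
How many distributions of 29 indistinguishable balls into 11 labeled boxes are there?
C(29+11-1, 11-1) = C(39, 10) = 635745396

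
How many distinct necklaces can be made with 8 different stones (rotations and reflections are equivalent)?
(8-1)!/2 = 5040/2 = 2520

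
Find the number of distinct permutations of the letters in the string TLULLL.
6! / (1! × 4! × 1!) = 30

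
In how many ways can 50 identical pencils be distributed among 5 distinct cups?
C(50+5-1, 5-1) = C(54, 4) = 316251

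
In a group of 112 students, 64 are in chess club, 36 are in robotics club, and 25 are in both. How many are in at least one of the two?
|A∪B| = |A| + |B| - |A∩B| = 64 + 36 - 25 = 75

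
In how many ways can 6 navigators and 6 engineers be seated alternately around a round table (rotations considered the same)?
Fix one of the navigators: (6-1)! ways for the remaining navigators, × 6! ways for the engineers = 120 × 720 = 86400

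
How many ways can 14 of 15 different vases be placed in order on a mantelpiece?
P(15,14) = 15!/(15-14)! = 1307674368000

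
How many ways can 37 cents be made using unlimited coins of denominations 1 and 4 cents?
Coefficient of x^37 in 1/(1-x^1) · 1/(1-x^4). Use j coins of 4 for j = 0..⌊37/4⌋ = 9, the rest in 1s: 9 + 1 = 10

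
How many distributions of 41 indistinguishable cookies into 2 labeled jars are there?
C(41+2-1, 2-1) = C(42, 1) = 42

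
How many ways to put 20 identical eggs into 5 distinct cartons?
C(20+5-1, 5-1) = C(24, 4) = 10626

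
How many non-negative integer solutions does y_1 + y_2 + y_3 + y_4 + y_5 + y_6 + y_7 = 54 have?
C(54+7-1, 7-1) = C(60, 6) = 50063860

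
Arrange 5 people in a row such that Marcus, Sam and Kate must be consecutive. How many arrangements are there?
Treat the 3 as one block: (5-3+1)! × 3! = 6 × 6 = 36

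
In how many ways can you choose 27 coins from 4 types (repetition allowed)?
C(27+4-1, 4-1) = C(30, 3) = 4060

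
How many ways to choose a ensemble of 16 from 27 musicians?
C(27,16) = 27!/(16!×11!) = 13037895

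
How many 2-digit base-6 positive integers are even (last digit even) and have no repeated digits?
Last∈{0,2,4}. Last=0: 5. Last nonzero: 2×4×P(4,0) = 8. Total = 13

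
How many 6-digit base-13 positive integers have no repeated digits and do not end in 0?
Last digit: 12 nonzero choices. First digit: 11 (nonzero, ≠last). Middle 4: P(11,4) = 7920. Total = 1045440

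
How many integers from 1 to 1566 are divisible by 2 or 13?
⌊1566/2⌋ + ⌊1566/13⌋ - ⌊1566/26⌋ = 783 + 120 - 60 = 843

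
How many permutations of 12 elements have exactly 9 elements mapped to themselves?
Choose the 9 fixed points C(12,9) = 220, derange the rest: !3 = Σ_{j=0}^{3} (-1)^j·3!/j! = 6 - 6 + 3 - 1 = 2. Product = 220 × 2 = 440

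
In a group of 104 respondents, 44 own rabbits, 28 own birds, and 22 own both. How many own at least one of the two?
|A∪B| = |A| + |B| - |A∩B| = 44 + 28 - 22 = 50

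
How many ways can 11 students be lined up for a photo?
11! = 39916800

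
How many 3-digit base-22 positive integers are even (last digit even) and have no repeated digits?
Last∈{0,2,4,6,8,10,12,14,16,18,20}. Last=0: 420. Last nonzero: 10×20×P(20,1) = 4000. Total = 4420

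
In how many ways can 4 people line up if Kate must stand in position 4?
Fix one position: (4-1)! = 6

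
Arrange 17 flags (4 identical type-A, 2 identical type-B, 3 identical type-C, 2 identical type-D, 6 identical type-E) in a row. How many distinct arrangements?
17! / (4! × 2! × 3! × 2! × 6!) = 857656800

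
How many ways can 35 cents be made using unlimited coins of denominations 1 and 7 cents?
Coefficient of x^35 in 1/(1-x^1) · 1/(1-x^7). Use j coins of 7 for j = 0..⌊35/7⌋ = 5, the rest in 1s: 5 + 1 = 6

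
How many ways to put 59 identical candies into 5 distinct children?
C(59+5-1, 5-1) = C(63, 4) = 595665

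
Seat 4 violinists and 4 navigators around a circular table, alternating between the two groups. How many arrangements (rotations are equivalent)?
Fix one of the violinists: (4-1)! ways for the remaining violinists, × 4! ways for the navigators = 6 × 24 = 144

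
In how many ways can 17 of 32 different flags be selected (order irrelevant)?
C(32,17) = 32!/(17!×15!) = 565722720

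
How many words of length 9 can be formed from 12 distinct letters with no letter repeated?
P(12,9) = 12!/(12-9)! = 79833600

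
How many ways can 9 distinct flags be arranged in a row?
9! = 362880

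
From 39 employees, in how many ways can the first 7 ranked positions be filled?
P(39,7) = 39!/(39-7)! = 77519922480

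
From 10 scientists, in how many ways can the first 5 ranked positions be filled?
P(10,5) = 10!/(10-5)! = 30240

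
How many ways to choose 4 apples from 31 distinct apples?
C(31,4) = 31!/(4!×27!) = 31465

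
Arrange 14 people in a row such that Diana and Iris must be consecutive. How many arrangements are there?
Treat the 2 as one block: (14-2+1)! × 2! = 6227020800 × 2 = 12454041600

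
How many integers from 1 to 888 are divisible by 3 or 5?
⌊888/3⌋ + ⌊888/5⌋ - ⌊888/15⌋ = 296 + 177 - 59 = 414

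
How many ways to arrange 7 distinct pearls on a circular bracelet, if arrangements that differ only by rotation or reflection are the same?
(7-1)!/2 = 720/2 = 360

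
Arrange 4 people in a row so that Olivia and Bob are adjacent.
Treat as block: (4-1)! × 2! = 6 × 2 = 12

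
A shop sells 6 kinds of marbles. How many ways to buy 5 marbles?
C(5+6-1, 6-1) = C(10, 5) = 252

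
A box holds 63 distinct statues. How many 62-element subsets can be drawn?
C(63,62) = 63!/(62!×1!) = 63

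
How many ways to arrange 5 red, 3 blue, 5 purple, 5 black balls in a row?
18! / (5! × 3! × 5! × 5!) = 617512896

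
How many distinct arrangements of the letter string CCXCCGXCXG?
10! / (5! × 3! × 2!) = 2520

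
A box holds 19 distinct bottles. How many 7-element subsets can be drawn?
C(19,7) = 19!/(7!×12!) = 50388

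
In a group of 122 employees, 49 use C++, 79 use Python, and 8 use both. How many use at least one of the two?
|A∪B| = |A| + |B| - |A∩B| = 49 + 79 - 8 = 120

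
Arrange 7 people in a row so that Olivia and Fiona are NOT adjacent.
Total - adjacent = 7! - (7-1)!×2 = 5040 - 1440 = 3600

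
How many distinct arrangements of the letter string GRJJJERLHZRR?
12! / (1! × 3! × 1! × 1! × 4! × 1! × 1!) = 3326400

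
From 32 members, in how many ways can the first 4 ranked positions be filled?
P(32,4) = 32!/(32-4)! = 863040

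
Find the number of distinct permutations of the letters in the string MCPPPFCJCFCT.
12! / (1! × 2! × 1! × 1! × 3! × 4!) = 1663200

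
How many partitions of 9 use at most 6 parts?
By conjugation, equals partitions of 9 into parts ≤ 6. Let r_j(i) = number of partitions of i into parts ≤ j, for i = 0..9. r_1(i) = 1 for all i; r_j(i) = r_{j-1}(i) + r_j(i-j). Rows j = 2..6: ≤2: 1 1 2 2 3 3 4 4 5 5; ≤3: 1 1 2 3 4 5 7 8 10 12; ≤4: 1 1 2 3 5 6 9 11 15 18; ≤5: 1 1 2 3 5 7 10 13 18 23; ≤6: 1 1 2 3 5 7 11 14 20 26. r_6(9) = 26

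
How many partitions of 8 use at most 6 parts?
By conjugation, equals partitions of 8 into parts ≤ 6. Let r_j(i) = number of partitions of i into parts ≤ j, for i = 0..8. r_1(i) = 1 for all i; r_j(i) = r_{j-1}(i) + r_j(i-j). Rows j = 2..6: ≤2: 1 1 2 2 3 3 4 4 5; ≤3: 1 1 2 3 4 5 7 8 10; ≤4: 1 1 2 3 5 6 9 11 15; ≤5: 1 1 2 3 5 7 10 13 18; ≤6: 1 1 2 3 5 7 11 14 20. r_6(8) = 20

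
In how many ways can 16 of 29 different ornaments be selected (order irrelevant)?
C(29,16) = 29!/(16!×13!) = 67863915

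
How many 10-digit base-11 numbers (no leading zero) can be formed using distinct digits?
First digit: 10 choices (nonzero). Then descending: 10 × 10 × 9 × 8 × 7 × 6 × 5 × 4 × 3 × 2 = 36288000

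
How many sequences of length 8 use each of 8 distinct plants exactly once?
8! = 40320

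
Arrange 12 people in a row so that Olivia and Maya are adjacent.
Treat as block: (12-1)! × 2! = 39916800 × 2 = 79833600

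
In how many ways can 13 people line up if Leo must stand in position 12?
Fix one position: (13-1)! = 479001600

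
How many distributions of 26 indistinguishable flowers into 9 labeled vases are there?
C(26+9-1, 9-1) = C(34, 8) = 18156204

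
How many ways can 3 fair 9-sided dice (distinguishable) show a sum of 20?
Coefficient of x^20 in (x + x² + ... + x^9)^3. By inclusion-exclusion on dice exceeding 9: Σ_j (-1)^j C(3,j)·C(20-1-9j, 2) = C(3,0)·C(19,2) - C(3,1)·C(10,2) = 1·171 - 3·45 = 36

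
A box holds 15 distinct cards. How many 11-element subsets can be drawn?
C(15,11) = 15!/(11!×4!) = 1365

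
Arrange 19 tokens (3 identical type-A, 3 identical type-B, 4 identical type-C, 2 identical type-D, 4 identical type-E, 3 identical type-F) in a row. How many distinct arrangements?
19! / (3! × 3! × 4! × 2! × 4! × 3!) = 488864376000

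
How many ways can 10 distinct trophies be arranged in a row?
10! = 3628800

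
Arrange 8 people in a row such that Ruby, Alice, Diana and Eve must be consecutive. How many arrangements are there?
Treat the 4 as one block: (8-4+1)! × 4! = 120 × 24 = 2880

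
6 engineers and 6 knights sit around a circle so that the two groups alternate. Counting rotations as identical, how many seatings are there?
Fix one of the engineers: (6-1)! ways for the remaining engineers, × 6! ways for the knights = 120 × 720 = 86400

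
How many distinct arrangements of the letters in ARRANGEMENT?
11! / (2! × 2! × 2! × 1! × 2! × 1! × 1!) = 2494800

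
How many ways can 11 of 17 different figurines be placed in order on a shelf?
P(17,11) = 17!/(17-11)! = 494010316800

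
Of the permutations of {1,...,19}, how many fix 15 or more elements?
Exactly j fixed points: C(19,j)·!(19-j); sum over j ≥ 15 (derangement numbers via !m = (m-1)·(!(m-1) + !(m-2)): !0..!4 = 1, 0, 1, 2, 9). Σ_{j=15}^{19} C(19,j)·!(19-j) = C(19,15)·!4 + C(19,16)·!3 + C(19,17)·!2 + C(19,18)·!1 + C(19,19)·!0 = 3876·9 + 969·2 + 171·1 + 19·0 + 1·1 = 36994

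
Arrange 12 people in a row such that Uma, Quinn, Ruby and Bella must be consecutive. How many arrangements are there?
Treat the 4 as one block: (12-4+1)! × 4! = 362880 × 24 = 8709120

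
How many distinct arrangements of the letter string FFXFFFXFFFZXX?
13! / (8! × 1! × 4!) = 6435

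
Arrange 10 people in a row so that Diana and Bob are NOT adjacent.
Total - adjacent = 10! - (10-1)!×2 = 3628800 - 725760 = 2903040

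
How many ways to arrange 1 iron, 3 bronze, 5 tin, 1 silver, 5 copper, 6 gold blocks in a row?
21! / (1! × 3! × 5! × 1! × 5! × 6!) = 821292151680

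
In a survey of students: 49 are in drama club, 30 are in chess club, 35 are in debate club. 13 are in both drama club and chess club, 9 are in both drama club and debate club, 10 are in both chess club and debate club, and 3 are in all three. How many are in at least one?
|A∪B∪C| = 49+30+35-13-9-10+3 = 85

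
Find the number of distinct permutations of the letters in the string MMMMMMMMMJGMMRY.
15! / (1! × 1! × 1! × 1! × 11!) = 32760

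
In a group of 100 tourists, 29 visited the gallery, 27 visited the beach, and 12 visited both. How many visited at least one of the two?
|A∪B| = |A| + |B| - |A∩B| = 29 + 27 - 12 = 44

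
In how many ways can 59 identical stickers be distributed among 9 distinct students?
C(59+9-1, 9-1) = C(67, 8) = 6522361560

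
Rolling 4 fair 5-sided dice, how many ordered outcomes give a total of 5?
Coefficient of x^5 in (x + x² + ... + x^5)^4. By inclusion-exclusion on dice exceeding 5: Σ_j (-1)^j C(4,j)·C(5-1-5j, 3) = C(4,0)·C(4,3) = 1·4 = 4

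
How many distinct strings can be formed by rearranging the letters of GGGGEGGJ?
8! / (1! × 6! × 1!) = 56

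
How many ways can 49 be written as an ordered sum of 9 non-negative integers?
C(49+9-1, 9-1) = C(57, 8) = 1652411475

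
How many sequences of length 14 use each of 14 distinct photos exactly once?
14! = 87178291200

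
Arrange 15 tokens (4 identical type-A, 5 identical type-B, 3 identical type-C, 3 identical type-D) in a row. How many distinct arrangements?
15! / (4! × 5! × 3! × 3!) = 12612600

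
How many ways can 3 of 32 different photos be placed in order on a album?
P(32,3) = 32!/(32-3)! = 29760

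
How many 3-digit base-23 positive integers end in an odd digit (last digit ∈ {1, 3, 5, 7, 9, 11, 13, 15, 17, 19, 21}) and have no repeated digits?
Last∈{1,3,5,7,9,11,13,15,17,19,21}. Last=0: 0. Last nonzero: 11×21×P(21,1) = 4851. Total = 4851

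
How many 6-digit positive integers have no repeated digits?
First digit: 9 choices (nonzero). Then descending: 9 × 9 × 8 × 7 × 6 × 5 = 136080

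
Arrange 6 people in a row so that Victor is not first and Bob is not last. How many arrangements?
By inclusion-exclusion: 6! - 2×(6-1)! + (6-2)! = 720 - 240 + 24 = 504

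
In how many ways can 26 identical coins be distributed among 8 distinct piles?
C(26+8-1, 8-1) = C(33, 7) = 4272048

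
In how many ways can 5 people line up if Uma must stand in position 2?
Fix one position: (5-1)! = 24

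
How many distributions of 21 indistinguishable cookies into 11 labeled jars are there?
C(21+11-1, 11-1) = C(31, 10) = 44352165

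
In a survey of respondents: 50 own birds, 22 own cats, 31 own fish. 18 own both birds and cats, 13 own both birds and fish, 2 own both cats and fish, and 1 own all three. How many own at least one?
|A∪B∪C| = 50+22+31-18-13-2+1 = 71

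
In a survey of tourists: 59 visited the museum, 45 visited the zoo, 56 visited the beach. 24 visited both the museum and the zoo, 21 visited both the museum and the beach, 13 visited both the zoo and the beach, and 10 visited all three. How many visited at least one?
|A∪B∪C| = 59+45+56-24-21-13+10 = 112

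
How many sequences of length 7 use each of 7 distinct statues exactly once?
7! = 5040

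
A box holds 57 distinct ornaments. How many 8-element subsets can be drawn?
C(57,8) = 57!/(8!×49!) = 1652411475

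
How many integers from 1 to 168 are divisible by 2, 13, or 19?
⌊168/2⌋+⌊168/13⌋+⌊168/19⌋ - ⌊168/26⌋-⌊168/38⌋-⌊168/247⌋ + ⌊168/494⌋ = 84+12+8 - 6-4-0 + 0 = 94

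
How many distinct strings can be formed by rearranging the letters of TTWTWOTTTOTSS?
13! / (2! × 2! × 7! × 2!) = 154440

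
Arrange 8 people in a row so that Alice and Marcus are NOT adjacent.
Total - adjacent = 8! - (8-1)!×2 = 40320 - 10080 = 30240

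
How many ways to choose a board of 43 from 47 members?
C(47,43) = 47!/(43!×4!) = 178365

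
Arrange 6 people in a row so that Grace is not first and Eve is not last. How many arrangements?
By inclusion-exclusion: 6! - 2×(6-1)! + (6-2)! = 720 - 240 + 24 = 504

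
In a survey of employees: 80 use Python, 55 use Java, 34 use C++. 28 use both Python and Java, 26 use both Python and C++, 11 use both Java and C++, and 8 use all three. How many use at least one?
|A∪B∪C| = 80+55+34-28-26-11+8 = 112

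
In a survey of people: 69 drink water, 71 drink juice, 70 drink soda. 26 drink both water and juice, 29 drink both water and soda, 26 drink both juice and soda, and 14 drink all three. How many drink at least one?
|A∪B∪C| = 69+71+70-26-29-26+14 = 143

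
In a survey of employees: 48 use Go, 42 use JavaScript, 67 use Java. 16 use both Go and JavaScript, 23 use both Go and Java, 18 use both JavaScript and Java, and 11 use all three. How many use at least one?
|A∪B∪C| = 48+42+67-16-23-18+11 = 111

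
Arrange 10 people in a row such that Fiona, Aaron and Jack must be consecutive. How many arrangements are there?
Treat the 3 as one block: (10-3+1)! × 3! = 40320 × 6 = 241920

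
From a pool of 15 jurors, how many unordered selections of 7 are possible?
C(15,7) = 15!/(7!×8!) = 6435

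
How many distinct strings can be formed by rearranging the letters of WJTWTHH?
7! / (2! × 1! × 2! × 2!) = 630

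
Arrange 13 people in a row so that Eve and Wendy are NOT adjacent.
Total - adjacent = 13! - (13-1)!×2 = 6227020800 - 958003200 = 5269017600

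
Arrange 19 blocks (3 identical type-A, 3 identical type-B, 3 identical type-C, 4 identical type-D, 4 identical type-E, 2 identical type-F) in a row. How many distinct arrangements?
19! / (3! × 3! × 3! × 4! × 4! × 2!) = 488864376000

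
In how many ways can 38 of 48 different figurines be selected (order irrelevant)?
C(48,38) = 48!/(38!×10!) = 6540715896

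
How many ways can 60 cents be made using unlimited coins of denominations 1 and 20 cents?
Coefficient of x^60 in 1/(1-x^1) · 1/(1-x^20). Use j coins of 20 for j = 0..⌊60/20⌋ = 3, the rest in 1s: 3 + 1 = 4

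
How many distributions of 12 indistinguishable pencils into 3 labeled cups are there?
C(12+3-1, 3-1) = C(14, 2) = 91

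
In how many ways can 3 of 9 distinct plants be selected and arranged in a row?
P(9,3) = 9!/(9-3)! = 504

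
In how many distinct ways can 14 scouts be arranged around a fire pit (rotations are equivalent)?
Circular: fix one position, arrange the rest. (14-1)! = 6227020800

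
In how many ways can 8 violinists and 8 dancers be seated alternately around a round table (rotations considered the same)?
Fix one of the violinists: (8-1)! ways for the remaining violinists, × 8! ways for the dancers = 5040 × 40320 = 203212800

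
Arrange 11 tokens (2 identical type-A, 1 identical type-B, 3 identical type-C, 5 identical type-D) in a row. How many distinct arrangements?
11! / (2! × 1! × 3! × 5!) = 27720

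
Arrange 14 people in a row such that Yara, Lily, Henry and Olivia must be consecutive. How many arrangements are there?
Treat the 4 as one block: (14-4+1)! × 4! = 39916800 × 24 = 958003200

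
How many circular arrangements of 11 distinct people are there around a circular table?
Circular: fix one position, arrange the rest. (11-1)! = 3628800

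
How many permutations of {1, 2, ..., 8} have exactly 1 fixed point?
Choose the 1 fixed point C(8,1) = 8, derange the rest: !7 = Σ_{j=0}^{7} (-1)^j·7!/j! = 5040 - 5040 + 2520 - 840 + 210 - 42 + 7 - 1 = 1854. Product = 8 × 1854 = 14832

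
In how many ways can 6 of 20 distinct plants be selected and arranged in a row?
P(20,6) = 20!/(20-6)! = 27907200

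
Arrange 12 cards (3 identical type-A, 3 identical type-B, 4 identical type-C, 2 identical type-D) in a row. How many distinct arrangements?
12! / (3! × 3! × 4! × 2!) = 277200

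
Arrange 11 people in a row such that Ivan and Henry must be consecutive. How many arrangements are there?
Treat the 2 as one block: (11-2+1)! × 2! = 3628800 × 2 = 7257600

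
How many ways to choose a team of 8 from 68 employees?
C(68,8) = 68!/(8!×60!) = 7392009768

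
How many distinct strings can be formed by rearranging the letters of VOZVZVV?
7! / (2! × 4! × 1!) = 105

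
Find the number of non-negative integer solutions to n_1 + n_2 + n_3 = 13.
C(13+3-1, 3-1) = C(15, 2) = 105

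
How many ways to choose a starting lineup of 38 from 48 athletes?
C(48,38) = 48!/(38!×10!) = 6540715896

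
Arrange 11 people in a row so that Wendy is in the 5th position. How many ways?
Fix one position: (11-1)! = 3628800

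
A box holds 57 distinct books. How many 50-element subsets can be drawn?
C(57,50) = 57!/(50!×7!) = 264385836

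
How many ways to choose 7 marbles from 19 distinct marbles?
C(19,7) = 19!/(7!×12!) = 50388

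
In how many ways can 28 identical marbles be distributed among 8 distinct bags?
C(28+8-1, 8-1) = C(35, 7) = 6724520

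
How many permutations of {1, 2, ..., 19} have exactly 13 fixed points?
Choose the 13 fixed points C(19,13) = 27132, derange the rest: !6 = Σ_{j=0}^{6} (-1)^j·6!/j! = 720 - 720 + 360 - 120 + 30 - 6 + 1 = 265. Product = 27132 × 265 = 7189980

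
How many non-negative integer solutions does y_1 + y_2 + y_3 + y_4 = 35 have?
C(35+4-1, 4-1) = C(38, 3) = 8436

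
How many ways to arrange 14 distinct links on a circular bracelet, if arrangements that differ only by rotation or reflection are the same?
(14-1)!/2 = 6227020800/2 = 3113510400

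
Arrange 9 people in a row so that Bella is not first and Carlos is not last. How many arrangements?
By inclusion-exclusion: 9! - 2×(9-1)! + (9-2)! = 362880 - 80640 + 5040 = 287280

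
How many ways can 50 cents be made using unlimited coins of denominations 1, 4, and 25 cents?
Coefficient of x^50 in 1/(1-x^1) · 1/(1-x^4) · 1/(1-x^25). Case on j = number of 25-cent coins (j = 0..2); remainder r = 50 - 25j is made from {1,4} in ⌊r/4⌋+1 ways. r = 50, 25, 0 → 13 + 7 + 1 = 21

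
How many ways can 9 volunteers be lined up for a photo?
9! = 362880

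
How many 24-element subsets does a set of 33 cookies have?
C(33,24) = 33!/(24!×9!) = 38567100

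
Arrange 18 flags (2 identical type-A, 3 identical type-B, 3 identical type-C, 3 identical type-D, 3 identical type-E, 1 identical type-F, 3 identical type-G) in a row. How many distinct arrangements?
18! / (2! × 3! × 3! × 3! × 3! × 1! × 3!) = 411675264000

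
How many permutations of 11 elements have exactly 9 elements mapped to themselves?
Choose the 9 fixed points C(11,9) = 55, derange the rest: !2 = Σ_{j=0}^{2} (-1)^j·2!/j! = 2 - 2 + 1 = 1. Product = 55 × 1 = 55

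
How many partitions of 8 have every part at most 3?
Let r_j(i) = number of partitions of i into parts ≤ j, for i = 0..8. r_1(i) = 1 for all i; r_j(i) = r_{j-1}(i) + r_j(i-j). Rows j = 2..3: ≤2: 1 1 2 2 3 3 4 4 5; ≤3: 1 1 2 3 4 5 7 8 10. r_3(8) = 10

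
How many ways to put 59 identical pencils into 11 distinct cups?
C(59+11-1, 11-1) = C(69, 10) = 340032449328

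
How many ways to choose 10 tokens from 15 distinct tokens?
C(15,10) = 15!/(10!×5!) = 3003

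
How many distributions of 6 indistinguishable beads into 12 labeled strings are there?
C(6+12-1, 12-1) = C(17, 11) = 12376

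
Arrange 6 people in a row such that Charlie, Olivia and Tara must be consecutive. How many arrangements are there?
Treat the 3 as one block: (6-3+1)! × 3! = 24 × 6 = 144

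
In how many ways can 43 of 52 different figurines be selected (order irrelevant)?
C(52,43) = 52!/(43!×9!) = 3679075400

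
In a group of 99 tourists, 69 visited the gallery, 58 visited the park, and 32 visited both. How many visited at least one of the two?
|A∪B| = |A| + |B| - |A∩B| = 69 + 58 - 32 = 95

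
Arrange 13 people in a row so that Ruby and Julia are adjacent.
Treat as block: (13-1)! × 2! = 479001600 × 2 = 958003200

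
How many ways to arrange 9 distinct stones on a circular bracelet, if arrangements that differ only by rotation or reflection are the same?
(9-1)!/2 = 40320/2 = 20160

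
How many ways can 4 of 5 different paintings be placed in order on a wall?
P(5,4) = 5!/(5-4)! = 120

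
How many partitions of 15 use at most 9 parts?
By conjugation, equals partitions of 15 into parts ≤ 9. Let r_j(i) = number of partitions of i into parts ≤ j, for i = 0..15. r_1(i) = 1 for all i; r_j(i) = r_{j-1}(i) + r_j(i-j). Rows j = 2..9: ≤2: 1 1 2 2 3 3 4 4 5 5 6 6 7 7 8 8; ≤3: 1 1 2 3 4 5 7 8 10 12 14 16 19 21 24 27; ≤4: 1 1 2 3 5 6 9 11 15 18 23 27 34 39 47 54; ≤5: 1 1 2 3 5 7 10 13 18 23 30 37 47 57 70 84; ≤6: 1 1 2 3 5 7 11 14 20 26 35 44 58 71 90 110; ≤7: 1 1 2 3 5 7 11 15 21 28 38 49 65 82 105 131; ≤8: 1 1 2 3 5 7 11 15 22 29 40 52 70 89 116 146; ≤9: 1 1 2 3 5 7 11 15 22 30 41 54 73 94 123 157. r_9(15) = 157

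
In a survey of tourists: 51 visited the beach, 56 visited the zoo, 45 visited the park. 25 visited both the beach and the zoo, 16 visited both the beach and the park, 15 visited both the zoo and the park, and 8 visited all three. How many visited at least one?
|A∪B∪C| = 51+56+45-25-16-15+8 = 104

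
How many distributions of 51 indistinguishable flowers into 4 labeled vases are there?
C(51+4-1, 4-1) = C(54, 3) = 24804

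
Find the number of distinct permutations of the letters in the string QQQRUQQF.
8! / (1! × 1! × 5! × 1!) = 336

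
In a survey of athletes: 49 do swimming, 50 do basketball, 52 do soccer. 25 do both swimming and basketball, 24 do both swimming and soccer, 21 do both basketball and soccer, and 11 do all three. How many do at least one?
|A∪B∪C| = 49+50+52-25-24-21+11 = 92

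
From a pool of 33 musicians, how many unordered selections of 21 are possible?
C(33,21) = 33!/(21!×12!) = 354817320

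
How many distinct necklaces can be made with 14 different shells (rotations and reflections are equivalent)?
(14-1)!/2 = 6227020800/2 = 3113510400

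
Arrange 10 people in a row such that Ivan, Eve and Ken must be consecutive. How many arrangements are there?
Treat the 3 as one block: (10-3+1)! × 3! = 40320 × 6 = 241920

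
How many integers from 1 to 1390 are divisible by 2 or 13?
⌊1390/2⌋ + ⌊1390/13⌋ - ⌊1390/26⌋ = 695 + 106 - 53 = 748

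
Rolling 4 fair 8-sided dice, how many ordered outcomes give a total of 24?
Coefficient of x^24 in (x + x² + ... + x^8)^4. By inclusion-exclusion on dice exceeding 8: Σ_j (-1)^j C(4,j)·C(24-1-8j, 3) = C(4,0)·C(23,3) - C(4,1)·C(15,3) + C(4,2)·C(7,3) = 1·1771 - 4·455 + 6·35 = 161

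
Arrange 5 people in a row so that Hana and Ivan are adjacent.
Treat as block: (5-1)! × 2! = 24 × 2 = 48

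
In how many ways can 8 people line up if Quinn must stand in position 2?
Fix one position: (8-1)! = 5040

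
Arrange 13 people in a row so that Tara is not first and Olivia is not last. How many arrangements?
By inclusion-exclusion: 13! - 2×(13-1)! + (13-2)! = 6227020800 - 958003200 + 39916800 = 5308934400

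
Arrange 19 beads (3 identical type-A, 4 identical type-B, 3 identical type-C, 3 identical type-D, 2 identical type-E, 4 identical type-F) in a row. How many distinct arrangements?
19! / (3! × 4! × 3! × 3! × 2! × 4!) = 488864376000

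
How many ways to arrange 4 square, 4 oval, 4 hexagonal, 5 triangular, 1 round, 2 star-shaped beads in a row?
20! / (4! × 4! × 4! × 5! × 1! × 2!) = 733296564000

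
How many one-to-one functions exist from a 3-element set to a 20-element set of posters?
P(20,3) = 20!/(20-3)! = 6840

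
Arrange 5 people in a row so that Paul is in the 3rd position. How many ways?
Fix one position: (5-1)! = 24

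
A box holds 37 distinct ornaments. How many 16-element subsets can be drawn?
C(37,16) = 37!/(16!×21!) = 12875774670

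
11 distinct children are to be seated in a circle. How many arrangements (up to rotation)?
Circular: fix one position, arrange the rest. (11-1)! = 3628800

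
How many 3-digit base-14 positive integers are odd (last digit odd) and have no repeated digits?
Last∈{1,3,5,7,9,11,13}. Last=0: 0. Last nonzero: 7×12×P(12,1) = 1008. Total = 1008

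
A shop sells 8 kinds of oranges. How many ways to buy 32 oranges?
C(32+8-1, 8-1) = C(39, 7) = 15380937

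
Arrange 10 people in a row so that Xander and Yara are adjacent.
Treat as block: (10-1)! × 2! = 362880 × 2 = 725760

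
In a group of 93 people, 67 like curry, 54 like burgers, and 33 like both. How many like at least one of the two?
|A∪B| = |A| + |B| - |A∩B| = 67 + 54 - 33 = 88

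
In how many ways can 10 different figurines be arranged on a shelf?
10! = 3628800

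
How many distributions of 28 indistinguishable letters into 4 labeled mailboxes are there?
C(28+4-1, 4-1) = C(31, 3) = 4495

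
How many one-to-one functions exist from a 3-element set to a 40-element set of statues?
P(40,3) = 40!/(40-3)! = 59280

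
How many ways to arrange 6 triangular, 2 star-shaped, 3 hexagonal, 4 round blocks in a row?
15! / (6! × 2! × 3! × 4!) = 6306300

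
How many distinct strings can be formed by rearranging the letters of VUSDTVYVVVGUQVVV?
16! / (1! × 1! × 1! × 1! × 2! × 8! × 1! × 1!) = 259459200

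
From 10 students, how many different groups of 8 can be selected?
C(10,8) = 10!/(8!×2!) = 45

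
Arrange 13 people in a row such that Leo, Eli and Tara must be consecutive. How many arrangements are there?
Treat the 3 as one block: (13-3+1)! × 3! = 39916800 × 6 = 239500800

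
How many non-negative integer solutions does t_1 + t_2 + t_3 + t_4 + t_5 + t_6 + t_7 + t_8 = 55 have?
C(55+8-1, 8-1) = C(62, 7) = 491796152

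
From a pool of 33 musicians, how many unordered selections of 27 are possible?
C(33,27) = 33!/(27!×6!) = 1107568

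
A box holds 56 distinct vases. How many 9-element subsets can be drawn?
C(56,9) = 56!/(9!×47!) = 7575968400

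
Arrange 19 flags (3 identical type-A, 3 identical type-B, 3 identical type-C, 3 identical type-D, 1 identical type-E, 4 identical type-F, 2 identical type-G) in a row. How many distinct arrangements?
19! / (3! × 3! × 3! × 3! × 1! × 4! × 2!) = 1955457504000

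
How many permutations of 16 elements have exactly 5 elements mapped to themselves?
Choose the 5 fixed points C(16,5) = 4368, derange the rest: !11 = Σ_{j=0}^{11} (-1)^j·11!/j! = 39916800 - 39916800 + 19958400 - 6652800 + 1663200 - 332640 + 55440 - 7920 + 990 - 110 + 11 - 1 = 14684570. Product = 4368 × 14684570 = 64142201760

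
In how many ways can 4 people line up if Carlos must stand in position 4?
Fix one position: (4-1)! = 6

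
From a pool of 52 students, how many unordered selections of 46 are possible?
C(52,46) = 52!/(46!×6!) = 20358520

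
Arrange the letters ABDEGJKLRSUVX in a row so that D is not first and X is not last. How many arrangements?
By inclusion-exclusion: 13! - 2×(13-1)! + (13-2)! = 6227020800 - 958003200 + 39916800 = 5308934400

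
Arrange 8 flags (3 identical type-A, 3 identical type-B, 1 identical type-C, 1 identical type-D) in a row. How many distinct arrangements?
8! / (3! × 3! × 1! × 1!) = 1120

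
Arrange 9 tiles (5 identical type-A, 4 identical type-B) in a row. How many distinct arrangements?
9! / (5! × 4!) = 126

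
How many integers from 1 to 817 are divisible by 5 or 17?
⌊817/5⌋ + ⌊817/17⌋ - ⌊817/85⌋ = 163 + 48 - 9 = 202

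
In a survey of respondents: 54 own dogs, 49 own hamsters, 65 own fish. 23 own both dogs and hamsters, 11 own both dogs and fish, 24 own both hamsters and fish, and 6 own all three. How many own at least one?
|A∪B∪C| = 54+49+65-23-11-24+6 = 116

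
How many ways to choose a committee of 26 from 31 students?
C(31,26) = 31!/(26!×5!) = 169911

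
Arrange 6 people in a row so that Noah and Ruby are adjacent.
Treat as block: (6-1)! × 2! = 120 × 2 = 240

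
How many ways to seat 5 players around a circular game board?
Circular: fix one position, arrange the rest. (5-1)! = 24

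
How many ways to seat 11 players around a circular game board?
Circular: fix one position, arrange the rest. (11-1)! = 3628800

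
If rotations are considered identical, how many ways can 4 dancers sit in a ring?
Circular: fix one position, arrange the rest. (4-1)! = 6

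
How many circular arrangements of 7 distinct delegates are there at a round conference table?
Circular: fix one position, arrange the rest. (7-1)! = 720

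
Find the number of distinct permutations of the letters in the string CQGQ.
4! / (1! × 1! × 2!) = 12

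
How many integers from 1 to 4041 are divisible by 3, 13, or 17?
⌊4041/3⌋+⌊4041/13⌋+⌊4041/17⌋ - ⌊4041/39⌋-⌊4041/51⌋-⌊4041/221⌋ + ⌊4041/663⌋ = 1347+310+237 - 103-79-18 + 6 = 1700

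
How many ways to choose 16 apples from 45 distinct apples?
C(45,16) = 45!/(16!×29!) = 646626422970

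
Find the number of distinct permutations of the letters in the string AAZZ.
4! / (2! × 2!) = 6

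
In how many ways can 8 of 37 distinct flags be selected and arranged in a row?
P(37,8) = 37!/(37-8)! = 1556675366400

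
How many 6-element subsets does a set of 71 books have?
C(71,6) = 71!/(6!×65!) = 143218999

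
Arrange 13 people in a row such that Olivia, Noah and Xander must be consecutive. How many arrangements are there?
Treat the 3 as one block: (13-3+1)! × 3! = 39916800 × 6 = 239500800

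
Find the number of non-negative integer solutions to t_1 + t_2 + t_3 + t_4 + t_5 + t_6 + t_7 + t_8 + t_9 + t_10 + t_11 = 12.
C(12+11-1, 11-1) = C(22, 10) = 646646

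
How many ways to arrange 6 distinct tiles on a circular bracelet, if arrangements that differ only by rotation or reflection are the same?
(6-1)!/2 = 120/2 = 60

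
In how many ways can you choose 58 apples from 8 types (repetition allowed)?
C(58+8-1, 8-1) = C(65, 7) = 696190560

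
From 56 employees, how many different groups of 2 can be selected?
C(56,2) = 56!/(2!×54!) = 1540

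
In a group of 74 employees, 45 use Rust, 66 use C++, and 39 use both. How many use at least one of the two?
|A∪B| = |A| + |B| - |A∩B| = 45 + 66 - 39 = 72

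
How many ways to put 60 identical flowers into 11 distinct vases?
C(60+11-1, 11-1) = C(70, 10) = 396704524216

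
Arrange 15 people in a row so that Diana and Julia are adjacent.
Treat as block: (15-1)! × 2! = 87178291200 × 2 = 174356582400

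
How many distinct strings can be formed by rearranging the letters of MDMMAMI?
7! / (4! × 1! × 1! × 1!) = 210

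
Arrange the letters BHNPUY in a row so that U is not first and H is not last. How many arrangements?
By inclusion-exclusion: 6! - 2×(6-1)! + (6-2)! = 720 - 240 + 24 = 504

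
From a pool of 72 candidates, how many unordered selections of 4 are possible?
C(72,4) = 72!/(4!×68!) = 1028790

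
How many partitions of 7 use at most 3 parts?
By conjugation, equals partitions of 7 into parts ≤ 3. Let r_j(i) = number of partitions of i into parts ≤ j, for i = 0..7. r_1(i) = 1 for all i; r_j(i) = r_{j-1}(i) + r_j(i-j). Rows j = 2..3: ≤2: 1 1 2 2 3 3 4 4; ≤3: 1 1 2 3 4 5 7 8. r_3(7) = 8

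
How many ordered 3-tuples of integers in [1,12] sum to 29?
Coefficient of x^29 in (x + x² + ... + x^12)^3. By inclusion-exclusion on dice exceeding 12: Σ_j (-1)^j C(3,j)·C(29-1-12j, 2) = C(3,0)·C(28,2) - C(3,1)·C(16,2) + C(3,2)·C(4,2) = 1·378 - 3·120 + 3·6 = 36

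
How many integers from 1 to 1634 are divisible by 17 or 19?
⌊1634/17⌋ + ⌊1634/19⌋ - ⌊1634/323⌋ = 96 + 86 - 5 = 177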